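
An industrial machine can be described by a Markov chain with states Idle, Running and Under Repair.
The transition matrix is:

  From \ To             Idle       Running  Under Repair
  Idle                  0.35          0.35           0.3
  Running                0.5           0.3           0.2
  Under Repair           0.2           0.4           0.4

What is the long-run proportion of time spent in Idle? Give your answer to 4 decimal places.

0.3579

Let the stationary distribution be π with π = πP and π_1 + π_2 + π_3 = 1.
π_1 = 0.35·π_1 + 0.5·π_2 + 0.2·π_3
π_2 = 0.35·π_1 + 0.3·π_2 + 0.4·π_3
Solving with the normalization constraint gives π = (0.3579, 0.3474, 0.2947).
So the stationary probability of Idle is 0.3579.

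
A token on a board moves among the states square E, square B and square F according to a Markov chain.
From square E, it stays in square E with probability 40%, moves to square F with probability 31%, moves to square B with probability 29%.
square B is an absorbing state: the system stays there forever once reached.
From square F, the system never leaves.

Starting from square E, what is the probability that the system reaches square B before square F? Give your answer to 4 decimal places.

Let h(s) be the probability of absorption at square B starting from transient state s. Then h(square B) = 1 and h(square F) = 0. By first-step analysis:
h(square E) = 0.4·h(square E) + 0.29·1 + 0.31·0
Solving: h(square E) = 0.4833.
Starting from square E, the probability is 0.4833.

0.4833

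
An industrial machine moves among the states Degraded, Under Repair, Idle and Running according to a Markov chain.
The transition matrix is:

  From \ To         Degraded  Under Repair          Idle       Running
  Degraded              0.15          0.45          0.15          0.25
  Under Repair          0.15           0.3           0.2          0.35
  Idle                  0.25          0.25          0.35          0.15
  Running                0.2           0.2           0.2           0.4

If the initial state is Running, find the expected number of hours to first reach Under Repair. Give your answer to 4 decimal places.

Let t(s) be the expected number of hours to first reach Under Repair from state s, with t(Under Repair) = 0. Conditioning on the first hour:
t(Degraded) = 1 + 0.15·t(Degraded) + 0.15·t(Idle) + 0.25·t(Running)
t(Idle) = 1 + 0.25·t(Degraded) + 0.35·t(Idle) + 0.15·t(Running)
t(Running) = 1 + 0.2·t(Degraded) + 0.2·t(Idle) + 0.4·t(Running)
Solving: t(Degraded) = 2.9274, t(Idle) = 3.5470, t(Running) = 3.8248.
Expected hours from Running to Under Repair: 3.8248.

3.8248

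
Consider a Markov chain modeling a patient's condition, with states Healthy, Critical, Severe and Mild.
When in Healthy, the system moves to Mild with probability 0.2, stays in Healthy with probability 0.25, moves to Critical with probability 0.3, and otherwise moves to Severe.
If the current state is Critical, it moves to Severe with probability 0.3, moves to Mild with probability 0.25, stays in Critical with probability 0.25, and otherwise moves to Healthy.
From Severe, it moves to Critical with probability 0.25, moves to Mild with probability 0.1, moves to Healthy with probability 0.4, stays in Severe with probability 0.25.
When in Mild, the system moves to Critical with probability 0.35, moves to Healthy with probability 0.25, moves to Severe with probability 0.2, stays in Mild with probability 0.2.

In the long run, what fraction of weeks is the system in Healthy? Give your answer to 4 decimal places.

0.2741

Let the stationary distribution be π with π = πP and π_1 + π_2 + π_3 + π_4 = 1.
π_1 = 0.25·π_1 + 0.2·π_2 + 0.4·π_3 + 0.25·π_4
π_2 = 0.3·π_1 + 0.25·π_2 + 0.25·π_3 + 0.35·π_4
π_3 = 0.25·π_1 + 0.3·π_2 + 0.25·π_3 + 0.2·π_4
Solving with the normalization constraint gives π = (0.2741, 0.2826, 0.2547, 0.1887).
So the stationary probability of Healthy is 0.2741.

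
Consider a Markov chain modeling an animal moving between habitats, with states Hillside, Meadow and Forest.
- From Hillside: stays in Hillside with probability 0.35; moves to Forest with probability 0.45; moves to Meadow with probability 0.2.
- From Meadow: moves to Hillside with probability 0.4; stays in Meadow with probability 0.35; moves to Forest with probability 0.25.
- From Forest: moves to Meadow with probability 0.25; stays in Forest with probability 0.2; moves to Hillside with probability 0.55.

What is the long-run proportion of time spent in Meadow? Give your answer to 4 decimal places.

0.2541

Let the stationary distribution be π with π = πP and π_1 + π_2 + π_3 = 1.
π_1 = 0.35·π_1 + 0.4·π_2 + 0.55·π_3
π_2 = 0.2·π_1 + 0.35·π_2 + 0.25·π_3
Solving with the normalization constraint gives π = (0.4266, 0.2541, 0.3193).
So the stationary probability of Meadow is 0.2541.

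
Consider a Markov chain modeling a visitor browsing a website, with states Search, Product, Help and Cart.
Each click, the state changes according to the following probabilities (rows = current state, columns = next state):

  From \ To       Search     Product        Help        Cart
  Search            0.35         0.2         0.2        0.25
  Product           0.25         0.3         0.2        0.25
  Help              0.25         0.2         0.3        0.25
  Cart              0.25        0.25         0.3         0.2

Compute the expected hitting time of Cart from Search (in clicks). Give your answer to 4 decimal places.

Let t(s) be the expected number of clicks to first reach Cart from state s, with t(Cart) = 0. Conditioning on the first click:
t(Search) = 1 + 0.35·t(Search) + 0.2·t(Product) + 0.2·t(Help)
t(Product) = 1 + 0.25·t(Search) + 0.3·t(Product) + 0.2·t(Help)
t(Help) = 1 + 0.25·t(Search) + 0.2·t(Product) + 0.3·t(Help)
Solving: t(Search) = 4.0000, t(Product) = 4.0000, t(Help) = 4.0000.
Expected clicks from Search to Cart: 4.0000.

4.0000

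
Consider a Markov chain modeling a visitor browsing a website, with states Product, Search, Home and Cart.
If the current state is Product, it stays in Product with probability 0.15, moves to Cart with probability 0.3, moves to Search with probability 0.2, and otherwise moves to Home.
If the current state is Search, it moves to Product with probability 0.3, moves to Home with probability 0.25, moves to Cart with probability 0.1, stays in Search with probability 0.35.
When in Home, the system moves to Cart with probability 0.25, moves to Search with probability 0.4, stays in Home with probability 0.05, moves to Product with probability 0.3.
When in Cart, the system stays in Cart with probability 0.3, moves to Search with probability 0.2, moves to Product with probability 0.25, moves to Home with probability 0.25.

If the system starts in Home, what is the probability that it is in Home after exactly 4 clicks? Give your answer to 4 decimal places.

Propagate the distribution vector 4 clicks from Home.
After 0 clicks: (0.0000, 0.0000, 1.0000, 0.0000)
After 1 click: (0.3000, 0.4000, 0.0500, 0.2500)
After 2 clicks: (0.2425, 0.2700, 0.2700, 0.2175)
After 3 clicks: (0.2528, 0.2945, 0.2203, 0.2325)
After 4 clicks: (0.2505, 0.2882, 0.2312, 0.2301)
P(in Home after 4 clicks) = 0.2312

0.2312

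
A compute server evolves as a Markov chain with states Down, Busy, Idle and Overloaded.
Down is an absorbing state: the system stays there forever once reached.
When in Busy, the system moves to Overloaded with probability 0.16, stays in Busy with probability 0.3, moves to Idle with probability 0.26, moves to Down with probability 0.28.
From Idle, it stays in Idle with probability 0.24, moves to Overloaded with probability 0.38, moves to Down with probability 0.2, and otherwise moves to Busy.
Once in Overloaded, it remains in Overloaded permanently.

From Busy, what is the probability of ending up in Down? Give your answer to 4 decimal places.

0.5458

Let h(s) be the probability of absorption at Down starting from transient state s. Then h(Down) = 1 and h(Overloaded) = 0. By first-step analysis:
h(Busy) = 0.28·1 + 0.3·h(Busy) + 0.26·h(Idle) + 0.16·0
h(Idle) = 0.2·1 + 0.18·h(Busy) + 0.24·h(Idle) + 0.38·0
Solving: h(Busy) = 0.5458, h(Idle) = 0.3924.
Starting from Busy, the probability is 0.5458.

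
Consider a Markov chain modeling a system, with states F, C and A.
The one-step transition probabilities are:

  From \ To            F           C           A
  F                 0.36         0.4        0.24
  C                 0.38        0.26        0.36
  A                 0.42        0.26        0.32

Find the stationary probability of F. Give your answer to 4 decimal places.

Let the stationary distribution be π with π = πP and π_1 + π_2 + π_3 = 1.
π_1 = 0.36·π_1 + 0.38·π_2 + 0.42·π_3
π_2 = 0.4·π_1 + 0.26·π_2 + 0.26·π_3
Solving with the normalization constraint gives π = (0.3844, 0.3138, 0.3018).
So the stationary probability of F is 0.3844.

0.3844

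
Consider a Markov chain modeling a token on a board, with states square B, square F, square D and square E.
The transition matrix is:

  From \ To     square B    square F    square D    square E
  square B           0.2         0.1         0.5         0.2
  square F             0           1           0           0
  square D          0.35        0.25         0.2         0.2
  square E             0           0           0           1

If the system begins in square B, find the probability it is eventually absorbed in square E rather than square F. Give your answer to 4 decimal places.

0.5591

Let h(s) be the probability of absorption at square E starting from transient state s. Then h(square E) = 1 and h(square F) = 0. By first-step analysis:
h(square B) = 0.2·h(square B) + 0.1·0 + 0.5·h(square D) + 0.2·1
h(square D) = 0.35·h(square B) + 0.25·0 + 0.2·h(square D) + 0.2·1
Solving: h(square B) = 0.5591, h(square D) = 0.4946.
Starting from square B, the probability is 0.5591.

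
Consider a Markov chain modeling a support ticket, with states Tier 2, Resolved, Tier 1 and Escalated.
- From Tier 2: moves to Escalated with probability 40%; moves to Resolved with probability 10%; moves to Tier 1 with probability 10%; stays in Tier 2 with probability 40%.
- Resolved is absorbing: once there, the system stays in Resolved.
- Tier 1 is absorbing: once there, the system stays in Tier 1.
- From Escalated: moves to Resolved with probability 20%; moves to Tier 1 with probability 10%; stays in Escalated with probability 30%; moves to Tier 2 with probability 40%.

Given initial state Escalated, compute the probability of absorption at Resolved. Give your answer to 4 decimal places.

Let h(s) be the probability of absorption at Resolved starting from transient state s. Then h(Resolved) = 1 and h(Tier 1) = 0. By first-step analysis:
h(Tier 2) = 0.4·h(Tier 2) + 0.1·1 + 0.1·0 + 0.4·h(Escalated)
h(Escalated) = 0.4·h(Tier 2) + 0.2·1 + 0.1·0 + 0.3·h(Escalated)
Solving: h(Tier 2) = 0.5769, h(Escalated) = 0.6154.
Starting from Escalated, the probability is 0.6154.

0.6154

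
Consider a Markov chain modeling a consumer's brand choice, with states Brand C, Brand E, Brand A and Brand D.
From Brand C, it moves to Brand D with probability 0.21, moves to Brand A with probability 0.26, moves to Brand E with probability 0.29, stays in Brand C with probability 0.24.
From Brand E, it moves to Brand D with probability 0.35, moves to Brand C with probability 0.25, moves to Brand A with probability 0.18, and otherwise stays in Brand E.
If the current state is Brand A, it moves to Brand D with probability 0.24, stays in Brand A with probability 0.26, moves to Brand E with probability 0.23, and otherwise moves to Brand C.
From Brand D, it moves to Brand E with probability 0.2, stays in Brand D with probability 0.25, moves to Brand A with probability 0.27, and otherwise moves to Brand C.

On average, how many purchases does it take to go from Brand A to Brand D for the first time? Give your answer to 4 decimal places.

Let t(s) be the expected number of purchases to first reach Brand D from state s, with t(Brand D) = 0. Conditioning on the first purchase:
t(Brand C) = 1 + 0.24·t(Brand C) + 0.29·t(Brand E) + 0.26·t(Brand A)
t(Brand E) = 1 + 0.25·t(Brand C) + 0.22·t(Brand E) + 0.18·t(Brand A)
t(Brand A) = 1 + 0.27·t(Brand C) + 0.23·t(Brand E) + 0.26·t(Brand A)
Solving: t(Brand C) = 3.9487, t(Brand E) = 3.4386, t(Brand A) = 3.8609.
Expected purchases from Brand A to Brand D: 3.8609.

3.8609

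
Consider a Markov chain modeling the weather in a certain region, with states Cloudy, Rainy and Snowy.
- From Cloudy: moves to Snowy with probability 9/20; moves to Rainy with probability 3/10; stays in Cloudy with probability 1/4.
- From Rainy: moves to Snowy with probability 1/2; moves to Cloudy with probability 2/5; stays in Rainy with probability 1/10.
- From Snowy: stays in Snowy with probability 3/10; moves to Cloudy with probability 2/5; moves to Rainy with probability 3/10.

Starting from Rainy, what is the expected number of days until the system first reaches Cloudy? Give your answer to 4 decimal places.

2.5000

Let t(s) be the expected number of days to first reach Cloudy from state s, with t(Cloudy) = 0. Conditioning on the first day:
t(Rainy) = 1 + 0.1·t(Rainy) + 0.5·t(Snowy)
t(Snowy) = 1 + 0.3·t(Rainy) + 0.3·t(Snowy)
Solving: t(Rainy) = 2.5000, t(Snowy) = 2.5000.
Expected days from Rainy to Cloudy: 2.5000.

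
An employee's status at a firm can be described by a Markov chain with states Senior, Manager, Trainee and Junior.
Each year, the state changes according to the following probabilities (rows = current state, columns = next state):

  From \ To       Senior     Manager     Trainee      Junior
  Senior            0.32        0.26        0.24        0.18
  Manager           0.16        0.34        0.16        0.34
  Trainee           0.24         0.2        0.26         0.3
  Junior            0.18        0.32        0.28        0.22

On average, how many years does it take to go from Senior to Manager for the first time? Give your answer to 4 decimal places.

Let t(s) be the expected number of years to first reach Manager from state s, with t(Manager) = 0. Conditioning on the first year:
t(Senior) = 1 + 0.32·t(Senior) + 0.24·t(Trainee) + 0.18·t(Junior)
t(Trainee) = 1 + 0.24·t(Senior) + 0.26·t(Trainee) + 0.3·t(Junior)
t(Junior) = 1 + 0.18·t(Senior) + 0.28·t(Trainee) + 0.22·t(Junior)
Solving: t(Senior) = 3.8771, t(Trainee) = 4.0859, t(Junior) = 3.6435.
Expected years from Senior to Manager: 3.8771.

3.8771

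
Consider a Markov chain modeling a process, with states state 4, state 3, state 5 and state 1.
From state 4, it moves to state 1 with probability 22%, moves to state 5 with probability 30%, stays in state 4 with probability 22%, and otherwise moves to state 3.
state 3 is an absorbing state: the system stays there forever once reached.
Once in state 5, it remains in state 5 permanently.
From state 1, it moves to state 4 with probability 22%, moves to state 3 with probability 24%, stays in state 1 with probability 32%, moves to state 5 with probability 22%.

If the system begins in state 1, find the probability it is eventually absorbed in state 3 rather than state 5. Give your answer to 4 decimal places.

0.5071

Let h(s) be the probability of absorption at state 3 starting from transient state s. Then h(state 3) = 1 and h(state 5) = 0. By first-step analysis:
h(state 4) = 0.22·h(state 4) + 0.26·1 + 0.3·0 + 0.22·h(state 1)
h(state 1) = 0.22·h(state 4) + 0.24·1 + 0.22·0 + 0.32·h(state 1)
Solving: h(state 4) = 0.4763, h(state 1) = 0.5071.
Starting from state 1, the probability is 0.5071.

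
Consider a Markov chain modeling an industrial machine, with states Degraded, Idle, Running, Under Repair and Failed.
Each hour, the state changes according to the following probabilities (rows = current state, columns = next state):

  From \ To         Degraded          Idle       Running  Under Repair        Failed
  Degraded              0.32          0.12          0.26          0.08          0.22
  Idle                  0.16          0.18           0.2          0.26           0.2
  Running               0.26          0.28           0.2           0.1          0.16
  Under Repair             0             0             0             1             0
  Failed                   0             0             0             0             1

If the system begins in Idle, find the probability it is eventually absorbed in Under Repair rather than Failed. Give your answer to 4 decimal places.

0.4886

Let h(s) be the probability of absorption at Under Repair starting from transient state s. Then h(Under Repair) = 1 and h(Failed) = 0. By first-step analysis:
h(Degraded) = 0.32·h(Degraded) + 0.12·h(Idle) + 0.26·h(Running) + 0.08·1 + 0.22·0
h(Idle) = 0.16·h(Degraded) + 0.18·h(Idle) + 0.2·h(Running) + 0.26·1 + 0.2·0
h(Running) = 0.26·h(Degraded) + 0.28·h(Idle) + 0.2·h(Running) + 0.1·1 + 0.16·0
Solving: h(Degraded) = 0.3620, h(Idle) = 0.4886, h(Running) = 0.4137.
Starting from Idle, the probability is 0.4886.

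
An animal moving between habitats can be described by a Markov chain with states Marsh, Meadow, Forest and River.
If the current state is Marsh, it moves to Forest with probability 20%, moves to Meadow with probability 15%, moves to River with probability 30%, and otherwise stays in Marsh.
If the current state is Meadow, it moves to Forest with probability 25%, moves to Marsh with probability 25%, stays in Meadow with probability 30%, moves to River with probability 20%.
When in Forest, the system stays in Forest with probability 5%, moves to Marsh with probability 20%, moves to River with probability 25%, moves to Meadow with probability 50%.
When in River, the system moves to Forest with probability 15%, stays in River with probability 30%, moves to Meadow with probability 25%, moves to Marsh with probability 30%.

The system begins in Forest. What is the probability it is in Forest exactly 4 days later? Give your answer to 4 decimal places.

Propagate the distribution vector 4 days from Forest.
After 0 days: (0.0000, 0.0000, 1.0000, 0.0000)
After 1 day: (0.2000, 0.5000, 0.0500, 0.2500)
After 2 days: (0.2800, 0.2675, 0.2050, 0.2475)
After 3 days: (0.2801, 0.2866, 0.1703, 0.2630)
After 4 days: (0.2827, 0.2789, 0.1756, 0.2628)
P(in Forest after 4 days) = 0.1756

0.1756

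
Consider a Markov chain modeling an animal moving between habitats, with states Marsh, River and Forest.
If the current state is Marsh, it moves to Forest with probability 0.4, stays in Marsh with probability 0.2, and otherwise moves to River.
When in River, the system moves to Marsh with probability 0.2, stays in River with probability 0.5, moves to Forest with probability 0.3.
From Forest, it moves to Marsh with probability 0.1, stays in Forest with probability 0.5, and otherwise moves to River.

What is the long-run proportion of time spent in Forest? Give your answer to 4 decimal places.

0.3951

Let the stationary distribution be π with π = πP and π_1 + π_2 + π_3 = 1.
π_1 = 0.2·π_1 + 0.2·π_2 + 0.1·π_3
π_2 = 0.4·π_1 + 0.5·π_2 + 0.4·π_3
Solving with the normalization constraint gives π = (0.1605, 0.4444, 0.3951).
So the stationary probability of Forest is 0.3951.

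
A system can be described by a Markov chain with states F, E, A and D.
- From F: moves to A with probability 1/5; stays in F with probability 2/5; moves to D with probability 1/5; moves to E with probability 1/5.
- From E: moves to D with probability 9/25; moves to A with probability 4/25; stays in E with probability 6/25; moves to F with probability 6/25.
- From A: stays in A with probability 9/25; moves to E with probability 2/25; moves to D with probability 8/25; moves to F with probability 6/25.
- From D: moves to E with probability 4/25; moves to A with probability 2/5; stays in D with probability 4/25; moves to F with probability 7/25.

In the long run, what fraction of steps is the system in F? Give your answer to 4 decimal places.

0.2976

Let the stationary distribution be π with π = πP and π_1 + π_2 + π_3 + π_4 = 1.
π_1 = 0.4·π_1 + 0.24·π_2 + 0.24·π_3 + 0.28·π_4
π_2 = 0.2·π_1 + 0.24·π_2 + 0.08·π_3 + 0.16·π_4
π_3 = 0.2·π_1 + 0.16·π_2 + 0.36·π_3 + 0.4·π_4
Solving with the normalization constraint gives π = (0.2976, 0.1616, 0.2901, 0.2506).
So the stationary probability of F is 0.2976.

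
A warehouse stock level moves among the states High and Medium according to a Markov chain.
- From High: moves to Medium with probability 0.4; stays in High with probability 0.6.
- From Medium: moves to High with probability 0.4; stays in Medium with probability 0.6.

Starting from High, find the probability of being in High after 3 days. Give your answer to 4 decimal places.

Propagate the distribution vector 3 days from High.
After 0 days: (1.0000, 0.0000)
After 1 day: (0.6000, 0.4000)
After 2 days: (0.5200, 0.4800)
After 3 days: (0.5040, 0.4960)
P(in High after 3 days) = 0.5040

0.5040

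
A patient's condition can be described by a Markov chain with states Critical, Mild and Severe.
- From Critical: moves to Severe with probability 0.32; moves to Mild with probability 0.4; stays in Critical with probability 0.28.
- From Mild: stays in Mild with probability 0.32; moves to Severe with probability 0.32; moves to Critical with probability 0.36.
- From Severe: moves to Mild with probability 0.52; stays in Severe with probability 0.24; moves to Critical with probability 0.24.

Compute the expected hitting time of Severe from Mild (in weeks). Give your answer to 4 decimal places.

Let t(s) be the expected number of weeks to first reach Severe from state s, with t(Severe) = 0. Conditioning on the first week:
t(Critical) = 1 + 0.28·t(Critical) + 0.4·t(Mild)
t(Mild) = 1 + 0.36·t(Critical) + 0.32·t(Mild)
Solving: t(Critical) = 3.1250, t(Mild) = 3.1250.
Expected weeks from Mild to Severe: 3.1250.

3.1250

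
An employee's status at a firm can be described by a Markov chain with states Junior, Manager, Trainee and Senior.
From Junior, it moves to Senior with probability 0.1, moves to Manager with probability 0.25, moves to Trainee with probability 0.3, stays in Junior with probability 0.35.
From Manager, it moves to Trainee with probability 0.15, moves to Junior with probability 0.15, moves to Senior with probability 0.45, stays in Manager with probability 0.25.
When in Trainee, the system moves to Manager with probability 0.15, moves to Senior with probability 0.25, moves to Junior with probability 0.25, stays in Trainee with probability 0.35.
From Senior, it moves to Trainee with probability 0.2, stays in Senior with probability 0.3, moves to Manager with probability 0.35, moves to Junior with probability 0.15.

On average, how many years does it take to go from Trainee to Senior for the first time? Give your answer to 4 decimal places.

Let t(s) be the expected number of years to first reach Senior from state s, with t(Senior) = 0. Conditioning on the first year:
t(Junior) = 1 + 0.35·t(Junior) + 0.25·t(Manager) + 0.3·t(Trainee)
t(Manager) = 1 + 0.15·t(Junior) + 0.25·t(Manager) + 0.15·t(Trainee)
t(Trainee) = 1 + 0.25·t(Junior) + 0.15·t(Manager) + 0.35·t(Trainee)
Solving: t(Junior) = 4.5499, t(Manager) = 3.0414, t(Trainee) = 3.9903.
Expected years from Trainee to Senior: 3.9903.

3.9903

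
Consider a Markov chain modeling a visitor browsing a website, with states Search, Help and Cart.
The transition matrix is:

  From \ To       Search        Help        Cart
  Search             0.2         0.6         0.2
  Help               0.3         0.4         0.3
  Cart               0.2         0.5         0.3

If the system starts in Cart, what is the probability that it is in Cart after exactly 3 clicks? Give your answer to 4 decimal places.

0.2750

Propagate the distribution vector 3 clicks from Cart.
After 0 clicks: (0.0000, 0.0000, 1.0000)
After 1 click: (0.2000, 0.5000, 0.3000)
After 2 clicks: (0.2500, 0.4700, 0.2800)
After 3 clicks: (0.2470, 0.4780, 0.2750)
P(in Cart after 3 clicks) = 0.2750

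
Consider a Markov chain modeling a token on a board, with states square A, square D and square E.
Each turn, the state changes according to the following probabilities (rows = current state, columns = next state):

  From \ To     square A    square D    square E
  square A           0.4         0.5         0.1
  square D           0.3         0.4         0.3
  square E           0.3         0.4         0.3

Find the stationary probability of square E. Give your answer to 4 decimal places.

0.2333

Let the stationary distribution be π with π = πP and π_1 + π_2 + π_3 = 1.
π_1 = 0.4·π_1 + 0.3·π_2 + 0.3·π_3
π_2 = 0.5·π_1 + 0.4·π_2 + 0.4·π_3
Solving with the normalization constraint gives π = (0.3333, 0.4333, 0.2333).
So the stationary probability of square E is 0.2333.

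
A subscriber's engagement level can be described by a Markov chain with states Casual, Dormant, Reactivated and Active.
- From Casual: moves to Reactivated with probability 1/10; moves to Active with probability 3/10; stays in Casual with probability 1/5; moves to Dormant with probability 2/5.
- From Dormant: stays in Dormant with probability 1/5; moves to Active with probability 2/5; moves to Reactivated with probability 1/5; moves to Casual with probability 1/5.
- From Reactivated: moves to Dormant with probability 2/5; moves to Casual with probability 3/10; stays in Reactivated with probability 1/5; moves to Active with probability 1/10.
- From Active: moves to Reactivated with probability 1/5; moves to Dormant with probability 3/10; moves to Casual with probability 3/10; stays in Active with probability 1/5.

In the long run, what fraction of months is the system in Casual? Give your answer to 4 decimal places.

Let the stationary distribution be π with π = πP and π_1 + π_2 + π_3 + π_4 = 1.
π_1 = 0.2·π_1 + 0.2·π_2 + 0.3·π_3 + 0.3·π_4
π_2 = 0.4·π_1 + 0.2·π_2 + 0.4·π_3 + 0.3·π_4
π_3 = 0.1·π_1 + 0.2·π_2 + 0.2·π_3 + 0.2·π_4
Solving with the normalization constraint gives π = (0.2445, 0.3109, 0.1756, 0.2691).
So the stationary probability of Casual is 0.2445.

0.2445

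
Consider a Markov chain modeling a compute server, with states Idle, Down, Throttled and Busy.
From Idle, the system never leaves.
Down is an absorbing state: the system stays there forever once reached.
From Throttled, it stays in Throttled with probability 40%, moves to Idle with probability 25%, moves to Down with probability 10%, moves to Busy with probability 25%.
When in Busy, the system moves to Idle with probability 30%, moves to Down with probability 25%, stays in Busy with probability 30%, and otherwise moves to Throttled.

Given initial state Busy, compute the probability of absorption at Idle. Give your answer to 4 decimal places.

0.5686

Let h(s) be the probability of absorption at Idle starting from transient state s. Then h(Idle) = 1 and h(Down) = 0. By first-step analysis:
h(Throttled) = 0.25·1 + 0.1·0 + 0.4·h(Throttled) + 0.25·h(Busy)
h(Busy) = 0.3·1 + 0.25·0 + 0.15·h(Throttled) + 0.3·h(Busy)
Solving: h(Throttled) = 0.6536, h(Busy) = 0.5686.
Starting from Busy, the probability is 0.5686.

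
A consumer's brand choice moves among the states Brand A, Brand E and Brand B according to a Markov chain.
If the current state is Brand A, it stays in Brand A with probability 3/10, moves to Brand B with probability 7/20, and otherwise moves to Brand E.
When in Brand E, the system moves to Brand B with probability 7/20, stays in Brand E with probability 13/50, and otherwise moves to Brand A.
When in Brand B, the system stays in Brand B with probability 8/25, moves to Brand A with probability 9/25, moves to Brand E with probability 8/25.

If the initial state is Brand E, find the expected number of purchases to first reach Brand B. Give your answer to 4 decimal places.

2.8571

Let t(s) be the expected number of purchases to first reach Brand B from state s, with t(Brand B) = 0. Conditioning on the first purchase:
t(Brand A) = 1 + 0.3·t(Brand A) + 0.35·t(Brand E)
t(Brand E) = 1 + 0.39·t(Brand A) + 0.26·t(Brand E)
Solving: t(Brand A) = 2.8571, t(Brand E) = 2.8571.
Expected purchases from Brand E to Brand B: 2.8571.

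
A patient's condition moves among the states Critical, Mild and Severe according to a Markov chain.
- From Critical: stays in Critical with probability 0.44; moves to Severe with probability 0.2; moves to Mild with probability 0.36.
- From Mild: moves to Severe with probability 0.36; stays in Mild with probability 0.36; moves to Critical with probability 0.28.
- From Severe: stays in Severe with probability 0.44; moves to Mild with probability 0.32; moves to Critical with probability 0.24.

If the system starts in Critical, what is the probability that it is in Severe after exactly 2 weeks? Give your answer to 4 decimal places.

0.3056

Sum over the intermediate state after 1 week:
P = P(Critical→Critical)·P(Critical→Severe) + P(Critical→Mild)·P(Mild→Severe) + P(Critical→Severe)·P(Severe→Severe)
  = 0.44×0.2 + 0.36×0.36 + 0.2×0.44
  = 0.0880 + 0.1296 + 0.0880 = 0.3056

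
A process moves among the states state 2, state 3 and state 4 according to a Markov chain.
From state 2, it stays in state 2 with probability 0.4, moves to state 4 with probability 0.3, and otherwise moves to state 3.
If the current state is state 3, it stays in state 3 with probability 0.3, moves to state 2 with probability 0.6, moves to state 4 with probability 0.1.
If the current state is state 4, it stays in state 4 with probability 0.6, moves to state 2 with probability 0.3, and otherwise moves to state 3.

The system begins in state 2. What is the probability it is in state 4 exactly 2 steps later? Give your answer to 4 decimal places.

Sum over the intermediate state after 1 step:
P = P(state 2→state 2)·P(state 2→state 4) + P(state 2→state 3)·P(state 3→state 4) + P(state 2→state 4)·P(state 4→state 4)
  = 0.4×0.3 + 0.3×0.1 + 0.3×0.6
  = 0.1200 + 0.0300 + 0.1800 = 0.3300

0.3300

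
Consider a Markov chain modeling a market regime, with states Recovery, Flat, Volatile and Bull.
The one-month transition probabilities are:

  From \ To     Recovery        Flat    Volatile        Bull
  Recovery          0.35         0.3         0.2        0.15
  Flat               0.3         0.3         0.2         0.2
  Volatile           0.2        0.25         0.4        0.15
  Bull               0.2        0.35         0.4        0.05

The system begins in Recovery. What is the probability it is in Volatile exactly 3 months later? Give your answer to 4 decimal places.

Propagate the distribution vector 3 months from Recovery.
After 0 months: (1.0000, 0.0000, 0.0000, 0.0000)
After 1 month: (0.3500, 0.3000, 0.2000, 0.1500)
After 2 months: (0.2825, 0.2975, 0.2700, 0.1500)
After 3 months: (0.2721, 0.2940, 0.2840, 0.1499)
P(in Volatile after 3 months) = 0.2840

0.2840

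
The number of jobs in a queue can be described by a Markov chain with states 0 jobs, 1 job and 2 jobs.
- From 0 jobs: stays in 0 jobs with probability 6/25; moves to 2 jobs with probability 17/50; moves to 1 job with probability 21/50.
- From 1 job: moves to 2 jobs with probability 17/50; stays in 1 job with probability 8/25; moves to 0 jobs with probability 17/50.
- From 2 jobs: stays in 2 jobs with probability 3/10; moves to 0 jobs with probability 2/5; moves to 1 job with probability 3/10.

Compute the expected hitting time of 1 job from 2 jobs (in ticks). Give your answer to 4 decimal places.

2.9293

Let t(s) be the expected number of ticks to first reach 1 job from state s, with t(1 job) = 0. Conditioning on the first tick:
t(0 jobs) = 1 + 0.24·t(0 jobs) + 0.34·t(2 jobs)
t(2 jobs) = 1 + 0.4·t(0 jobs) + 0.3·t(2 jobs)
Solving: t(0 jobs) = 2.6263, t(2 jobs) = 2.9293.
Expected ticks from 2 jobs to 1 job: 2.9293.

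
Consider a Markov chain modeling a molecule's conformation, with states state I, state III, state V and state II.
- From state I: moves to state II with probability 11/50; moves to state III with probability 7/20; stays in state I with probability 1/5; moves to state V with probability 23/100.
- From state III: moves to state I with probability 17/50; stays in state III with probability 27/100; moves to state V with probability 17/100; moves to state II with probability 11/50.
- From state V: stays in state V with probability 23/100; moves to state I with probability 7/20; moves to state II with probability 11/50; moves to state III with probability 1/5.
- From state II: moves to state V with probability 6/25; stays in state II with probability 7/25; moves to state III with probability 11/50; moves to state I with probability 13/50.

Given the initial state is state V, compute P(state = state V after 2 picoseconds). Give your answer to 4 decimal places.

Propagate the distribution vector 2 picoseconds from state V.
After 0 picoseconds: (0.0000, 0.0000, 1.0000, 0.0000)
After 1 picosecond: (0.3500, 0.2000, 0.2300, 0.2200)
After 2 picoseconds: (0.2757, 0.2709, 0.2202, 0.2332)
P(in state V after 2 picoseconds) = 0.2202

0.2202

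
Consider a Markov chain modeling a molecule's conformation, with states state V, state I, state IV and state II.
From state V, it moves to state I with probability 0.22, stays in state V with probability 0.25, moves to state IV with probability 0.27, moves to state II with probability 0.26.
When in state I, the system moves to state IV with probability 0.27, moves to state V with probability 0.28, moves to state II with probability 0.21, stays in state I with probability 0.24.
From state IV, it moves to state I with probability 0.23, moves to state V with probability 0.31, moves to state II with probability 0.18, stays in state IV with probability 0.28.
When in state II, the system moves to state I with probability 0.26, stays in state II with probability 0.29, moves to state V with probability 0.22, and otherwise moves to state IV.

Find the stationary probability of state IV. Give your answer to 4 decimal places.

Let the stationary distribution be π with π = πP and π_1 + π_2 + π_3 + π_4 = 1.
π_1 = 0.25·π_1 + 0.28·π_2 + 0.31·π_3 + 0.22·π_4
π_2 = 0.22·π_1 + 0.24·π_2 + 0.23·π_3 + 0.26·π_4
π_3 = 0.27·π_1 + 0.27·π_2 + 0.28·π_3 + 0.23·π_4
Solving with the normalization constraint gives π = (0.2659, 0.2367, 0.2633, 0.2341).
So the stationary probability of state IV is 0.2633.

0.2633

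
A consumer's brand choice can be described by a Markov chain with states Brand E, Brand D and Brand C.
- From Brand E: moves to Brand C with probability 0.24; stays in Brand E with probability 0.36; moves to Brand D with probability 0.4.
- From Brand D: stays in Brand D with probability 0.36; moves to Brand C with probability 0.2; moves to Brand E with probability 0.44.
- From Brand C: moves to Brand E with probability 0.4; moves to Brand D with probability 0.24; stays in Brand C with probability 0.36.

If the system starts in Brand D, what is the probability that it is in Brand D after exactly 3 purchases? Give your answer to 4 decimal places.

Propagate the distribution vector 3 purchases from Brand D.
After 0 purchases: (0.0000, 1.0000, 0.0000)
After 1 purchase: (0.4400, 0.3600, 0.2000)
After 2 purchases: (0.3968, 0.3536, 0.2496)
After 3 purchases: (0.3983, 0.3459, 0.2558)
P(in Brand D after 3 purchases) = 0.3459

0.3459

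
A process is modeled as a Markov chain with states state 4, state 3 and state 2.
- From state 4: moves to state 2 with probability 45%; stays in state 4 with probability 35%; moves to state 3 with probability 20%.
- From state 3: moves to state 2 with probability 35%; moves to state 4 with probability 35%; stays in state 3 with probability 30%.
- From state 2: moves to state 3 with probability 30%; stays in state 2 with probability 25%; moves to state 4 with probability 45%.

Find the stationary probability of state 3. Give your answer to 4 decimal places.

Let the stationary distribution be π with π = πP and π_1 + π_2 + π_3 = 1.
π_1 = 0.35·π_1 + 0.35·π_2 + 0.45·π_3
π_2 = 0.2·π_1 + 0.3·π_2 + 0.3·π_3
Solving with the normalization constraint gives π = (0.3853, 0.2615, 0.3532).
So the stationary probability of state 3 is 0.2615.

0.2615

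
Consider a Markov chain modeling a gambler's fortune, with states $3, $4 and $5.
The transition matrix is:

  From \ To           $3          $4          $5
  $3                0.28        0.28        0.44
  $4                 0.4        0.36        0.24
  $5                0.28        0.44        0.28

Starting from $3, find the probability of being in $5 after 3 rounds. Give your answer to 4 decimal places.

0.3153

Propagate the distribution vector 3 rounds from $3.
After 0 rounds: (1.0000, 0.0000, 0.0000)
After 1 round: (0.2800, 0.2800, 0.4400)
After 2 rounds: (0.3136, 0.3728, 0.3136)
After 3 rounds: (0.3247, 0.3600, 0.3153)
P(in $5 after 3 rounds) = 0.3153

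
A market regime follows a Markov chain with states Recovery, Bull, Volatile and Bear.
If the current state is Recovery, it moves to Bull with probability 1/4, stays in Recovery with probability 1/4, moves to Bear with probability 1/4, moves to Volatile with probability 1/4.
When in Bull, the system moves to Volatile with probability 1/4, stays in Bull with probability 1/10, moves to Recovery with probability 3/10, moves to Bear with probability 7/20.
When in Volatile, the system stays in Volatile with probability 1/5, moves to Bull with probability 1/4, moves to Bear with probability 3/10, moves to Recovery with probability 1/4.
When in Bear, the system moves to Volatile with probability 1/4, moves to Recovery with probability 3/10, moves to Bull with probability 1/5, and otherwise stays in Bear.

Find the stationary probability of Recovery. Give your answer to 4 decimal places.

0.2744

Let the stationary distribution be π with π = πP and π_1 + π_2 + π_3 + π_4 = 1.
π_1 = 0.25·π_1 + 0.3·π_2 + 0.25·π_3 + 0.3·π_4
π_2 = 0.25·π_1 + 0.1·π_2 + 0.25·π_3 + 0.2·π_4
π_3 = 0.25·π_1 + 0.25·π_2 + 0.2·π_3 + 0.25·π_4
Solving with the normalization constraint gives π = (0.2744, 0.2051, 0.2381, 0.2824).
So the stationary probability of Recovery is 0.2744.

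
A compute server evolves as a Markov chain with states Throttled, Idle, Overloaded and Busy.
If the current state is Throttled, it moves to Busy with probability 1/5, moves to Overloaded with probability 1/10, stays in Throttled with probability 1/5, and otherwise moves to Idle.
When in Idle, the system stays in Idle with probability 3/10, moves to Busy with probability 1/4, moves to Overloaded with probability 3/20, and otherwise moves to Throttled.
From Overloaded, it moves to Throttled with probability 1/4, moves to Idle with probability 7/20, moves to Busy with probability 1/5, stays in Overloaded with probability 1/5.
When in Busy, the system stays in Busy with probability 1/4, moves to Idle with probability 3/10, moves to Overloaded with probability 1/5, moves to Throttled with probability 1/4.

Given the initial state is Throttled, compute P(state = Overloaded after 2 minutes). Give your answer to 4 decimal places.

0.1550

Propagate the distribution vector 2 minutes from Throttled.
After 0 minutes: (1.0000, 0.0000, 0.0000, 0.0000)
After 1 minute: (0.2000, 0.5000, 0.1000, 0.2000)
After 2 minutes: (0.2650, 0.3450, 0.1550, 0.2350)
P(in Overloaded after 2 minutes) = 0.1550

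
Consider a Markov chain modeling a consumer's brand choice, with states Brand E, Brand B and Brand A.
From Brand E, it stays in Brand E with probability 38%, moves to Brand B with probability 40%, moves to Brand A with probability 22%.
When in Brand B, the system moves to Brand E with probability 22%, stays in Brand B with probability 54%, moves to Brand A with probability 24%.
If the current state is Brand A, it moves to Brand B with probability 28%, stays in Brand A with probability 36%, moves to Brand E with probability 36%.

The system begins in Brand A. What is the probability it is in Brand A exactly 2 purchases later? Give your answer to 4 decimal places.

0.2760

Sum over the intermediate state after 1 purchase:
P = P(Brand A→Brand E)·P(Brand E→Brand A) + P(Brand A→Brand B)·P(Brand B→Brand A) + P(Brand A→Brand A)·P(Brand A→Brand A)
  = 0.36×0.22 + 0.28×0.24 + 0.36×0.36
  = 0.0792 + 0.0672 + 0.1296 = 0.2760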